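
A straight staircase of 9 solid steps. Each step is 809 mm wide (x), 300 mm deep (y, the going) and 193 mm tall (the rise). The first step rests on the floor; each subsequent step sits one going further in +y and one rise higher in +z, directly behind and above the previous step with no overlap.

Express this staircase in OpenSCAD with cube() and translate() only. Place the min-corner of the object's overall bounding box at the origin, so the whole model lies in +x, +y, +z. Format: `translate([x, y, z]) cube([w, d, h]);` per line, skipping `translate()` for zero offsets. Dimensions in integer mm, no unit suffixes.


cube([809, 300, 193]);
translate([0, 300, 193]) cube([809, 300, 193]);
translate([0, 600, 386]) cube([809, 300, 193]);
translate([0, 900, 579]) cube([809, 300, 193]);
translate([0, 1200, 772]) cube([809, 300, 193]);
translate([0, 1500, 965]) cube([809, 300, 193]);
translate([0, 1800, 1158]) cube([809, 300, 193]);
translate([0, 2100, 1351]) cube([809, 300, 193]);
translate([0, 2400, 1544]) cube([809, 300, 193]);


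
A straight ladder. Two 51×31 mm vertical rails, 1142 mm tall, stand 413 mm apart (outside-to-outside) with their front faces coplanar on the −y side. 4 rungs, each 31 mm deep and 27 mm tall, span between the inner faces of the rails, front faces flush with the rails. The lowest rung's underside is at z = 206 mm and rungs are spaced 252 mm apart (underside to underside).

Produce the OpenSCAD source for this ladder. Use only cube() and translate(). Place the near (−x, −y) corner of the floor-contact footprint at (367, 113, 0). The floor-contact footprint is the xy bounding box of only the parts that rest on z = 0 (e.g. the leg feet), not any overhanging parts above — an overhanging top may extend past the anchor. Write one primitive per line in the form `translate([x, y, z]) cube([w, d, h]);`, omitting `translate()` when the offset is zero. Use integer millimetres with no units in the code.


translate([367, 113, 0]) cube([51, 31, 1142]);
translate([729, 113, 0]) cube([51, 31, 1142]);
translate([418, 113, 206]) cube([311, 31, 27]);
translate([418, 113, 458]) cube([311, 31, 27]);
translate([418, 113, 710]) cube([311, 31, 27]);
translate([418, 113, 962]) cube([311, 31, 27]);


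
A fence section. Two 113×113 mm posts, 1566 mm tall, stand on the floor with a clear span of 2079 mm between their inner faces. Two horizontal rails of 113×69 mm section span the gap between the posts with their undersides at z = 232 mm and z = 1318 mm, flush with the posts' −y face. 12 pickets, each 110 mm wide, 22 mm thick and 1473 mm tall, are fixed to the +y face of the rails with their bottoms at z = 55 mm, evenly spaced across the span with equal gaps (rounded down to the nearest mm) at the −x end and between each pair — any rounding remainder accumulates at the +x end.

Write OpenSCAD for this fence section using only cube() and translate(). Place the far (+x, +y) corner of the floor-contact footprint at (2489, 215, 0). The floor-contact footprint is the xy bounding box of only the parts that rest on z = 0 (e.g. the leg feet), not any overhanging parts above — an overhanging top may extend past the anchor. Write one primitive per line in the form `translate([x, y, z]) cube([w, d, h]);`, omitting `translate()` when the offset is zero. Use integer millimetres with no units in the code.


translate([184, 102, 0]) cube([113, 113, 1566]);
translate([2376, 102, 0]) cube([113, 113, 1566]);
translate([297, 102, 232]) cube([2079, 113, 69]);
translate([297, 102, 1318]) cube([2079, 113, 69]);
translate([355, 215, 55]) cube([110, 22, 1473]);
translate([523, 215, 55]) cube([110, 22, 1473]);
translate([691, 215, 55]) cube([110, 22, 1473]);
translate([859, 215, 55]) cube([110, 22, 1473]);
translate([1027, 215, 55]) cube([110, 22, 1473]);
translate([1195, 215, 55]) cube([110, 22, 1473]);
translate([1363, 215, 55]) cube([110, 22, 1473]);
translate([1531, 215, 55]) cube([110, 22, 1473]);
translate([1699, 215, 55]) cube([110, 22, 1473]);
translate([1867, 215, 55]) cube([110, 22, 1473]);
translate([2035, 215, 55]) cube([110, 22, 1473]);
translate([2203, 215, 55]) cube([110, 22, 1473]);


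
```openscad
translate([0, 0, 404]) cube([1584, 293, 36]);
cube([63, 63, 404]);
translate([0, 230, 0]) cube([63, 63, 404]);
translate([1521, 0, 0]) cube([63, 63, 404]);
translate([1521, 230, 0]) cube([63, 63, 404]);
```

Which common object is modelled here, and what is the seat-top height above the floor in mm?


A bench. The seat-top height is 440 mm.

A long slab on four corner posts — a bench. The slab sits at z = 404 with thickness 36, so the top is 404 + 36 = 440 mm.


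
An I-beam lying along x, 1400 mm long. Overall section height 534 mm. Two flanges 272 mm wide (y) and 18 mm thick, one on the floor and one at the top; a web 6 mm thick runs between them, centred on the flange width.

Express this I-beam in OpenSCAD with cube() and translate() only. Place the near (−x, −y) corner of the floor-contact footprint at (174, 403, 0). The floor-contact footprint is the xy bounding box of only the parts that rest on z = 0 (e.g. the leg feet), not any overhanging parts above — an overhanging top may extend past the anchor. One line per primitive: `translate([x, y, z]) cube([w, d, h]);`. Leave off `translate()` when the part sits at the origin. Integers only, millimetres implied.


translate([174, 403, 0]) cube([1400, 272, 18]);
translate([174, 536, 18]) cube([1400, 6, 498]);
translate([174, 403, 516]) cube([1400, 272, 18]);


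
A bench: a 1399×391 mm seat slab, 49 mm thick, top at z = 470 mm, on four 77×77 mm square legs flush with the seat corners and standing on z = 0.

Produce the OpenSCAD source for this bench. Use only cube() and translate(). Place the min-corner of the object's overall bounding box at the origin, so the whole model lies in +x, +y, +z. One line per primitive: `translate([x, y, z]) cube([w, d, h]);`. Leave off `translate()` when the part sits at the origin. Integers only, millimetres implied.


translate([0, 0, 421]) cube([1399, 391, 49]);
cube([77, 77, 421]);
translate([0, 314, 0]) cube([77, 77, 421]);
translate([1322, 0, 0]) cube([77, 77, 421]);
translate([1322, 314, 0]) cube([77, 77, 421]);


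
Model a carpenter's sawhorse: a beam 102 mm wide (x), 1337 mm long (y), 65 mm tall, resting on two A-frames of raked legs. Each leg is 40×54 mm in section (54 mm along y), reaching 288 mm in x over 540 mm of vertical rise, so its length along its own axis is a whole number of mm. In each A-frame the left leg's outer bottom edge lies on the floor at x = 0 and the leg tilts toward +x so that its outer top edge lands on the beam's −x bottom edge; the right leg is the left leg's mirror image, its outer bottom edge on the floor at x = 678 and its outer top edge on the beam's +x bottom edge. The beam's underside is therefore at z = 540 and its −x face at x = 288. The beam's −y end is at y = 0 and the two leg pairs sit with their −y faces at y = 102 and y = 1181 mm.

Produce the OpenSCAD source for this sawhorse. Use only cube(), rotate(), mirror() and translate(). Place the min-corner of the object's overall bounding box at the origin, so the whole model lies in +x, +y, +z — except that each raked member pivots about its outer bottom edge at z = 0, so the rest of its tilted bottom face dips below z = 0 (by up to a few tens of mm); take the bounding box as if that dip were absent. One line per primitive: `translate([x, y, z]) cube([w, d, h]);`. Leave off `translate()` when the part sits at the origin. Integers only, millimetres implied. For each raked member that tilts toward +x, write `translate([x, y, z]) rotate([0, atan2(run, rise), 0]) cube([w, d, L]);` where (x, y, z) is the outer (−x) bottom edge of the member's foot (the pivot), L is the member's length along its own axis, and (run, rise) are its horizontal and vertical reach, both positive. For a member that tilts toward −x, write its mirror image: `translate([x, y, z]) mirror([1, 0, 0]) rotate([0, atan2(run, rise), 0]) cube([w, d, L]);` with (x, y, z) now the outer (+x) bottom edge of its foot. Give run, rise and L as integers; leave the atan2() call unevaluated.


translate([288, 0, 540]) cube([102, 1337, 65]);
translate([0, 102, 0]) rotate([0, atan2(288, 540), 0]) cube([40, 54, 612]);
translate([678, 102, 0]) mirror([1, 0, 0]) rotate([0, atan2(288, 540), 0]) cube([40, 54, 612]);
translate([0, 1181, 0]) rotate([0, atan2(288, 540), 0]) cube([40, 54, 612]);
translate([678, 1181, 0]) mirror([1, 0, 0]) rotate([0, atan2(288, 540), 0]) cube([40, 54, 612]);


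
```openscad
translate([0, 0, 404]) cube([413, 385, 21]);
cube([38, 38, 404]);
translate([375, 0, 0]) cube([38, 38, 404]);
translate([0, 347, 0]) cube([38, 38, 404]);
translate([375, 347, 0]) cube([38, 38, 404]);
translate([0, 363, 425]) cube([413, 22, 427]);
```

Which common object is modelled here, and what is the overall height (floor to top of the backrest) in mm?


A chair. The overall height is 852 mm.

A slab on four corner posts with a tall panel at the back — a chair. The seat slab sits at z = 404 with thickness 21, and the 427 mm backrest starts at the seat top, so the overall height is 404 + 21 + 427 = 852 mm.


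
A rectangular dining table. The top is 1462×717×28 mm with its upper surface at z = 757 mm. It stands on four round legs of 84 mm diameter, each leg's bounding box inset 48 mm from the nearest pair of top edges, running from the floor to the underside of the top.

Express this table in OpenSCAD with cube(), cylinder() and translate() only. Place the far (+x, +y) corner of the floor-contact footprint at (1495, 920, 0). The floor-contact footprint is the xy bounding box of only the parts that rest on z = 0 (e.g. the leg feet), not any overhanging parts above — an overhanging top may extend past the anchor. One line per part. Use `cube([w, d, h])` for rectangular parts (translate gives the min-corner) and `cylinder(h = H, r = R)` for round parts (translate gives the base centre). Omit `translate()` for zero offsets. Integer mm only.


translate([81, 251, 729]) cube([1462, 717, 28]);
translate([171, 341, 0]) cylinder(h = 729, r = 42);
translate([1453, 341, 0]) cylinder(h = 729, r = 42);
translate([171, 878, 0]) cylinder(h = 729, r = 42);
translate([1453, 878, 0]) cylinder(h = 729, r = 42);


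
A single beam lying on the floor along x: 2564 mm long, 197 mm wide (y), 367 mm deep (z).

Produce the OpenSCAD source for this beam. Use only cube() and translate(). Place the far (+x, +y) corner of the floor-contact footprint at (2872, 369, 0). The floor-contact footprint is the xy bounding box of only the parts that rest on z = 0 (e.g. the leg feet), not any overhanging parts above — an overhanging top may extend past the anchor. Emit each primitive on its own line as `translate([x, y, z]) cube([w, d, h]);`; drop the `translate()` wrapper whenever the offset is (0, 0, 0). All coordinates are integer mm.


translate([308, 172, 0]) cube([2564, 197, 367]);


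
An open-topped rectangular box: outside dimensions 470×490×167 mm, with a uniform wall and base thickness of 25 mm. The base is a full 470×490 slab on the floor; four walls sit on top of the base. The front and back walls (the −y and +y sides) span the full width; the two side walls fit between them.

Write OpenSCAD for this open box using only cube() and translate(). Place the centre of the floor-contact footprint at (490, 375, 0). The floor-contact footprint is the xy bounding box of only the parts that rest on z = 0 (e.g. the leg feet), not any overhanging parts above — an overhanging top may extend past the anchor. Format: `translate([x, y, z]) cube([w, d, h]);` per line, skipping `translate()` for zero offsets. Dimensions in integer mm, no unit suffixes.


translate([255, 130, 0]) cube([470, 490, 25]);
translate([255, 130, 25]) cube([470, 25, 142]);
translate([255, 595, 25]) cube([470, 25, 142]);
translate([255, 155, 25]) cube([25, 440, 142]);
translate([700, 155, 25]) cube([25, 440, 142]);


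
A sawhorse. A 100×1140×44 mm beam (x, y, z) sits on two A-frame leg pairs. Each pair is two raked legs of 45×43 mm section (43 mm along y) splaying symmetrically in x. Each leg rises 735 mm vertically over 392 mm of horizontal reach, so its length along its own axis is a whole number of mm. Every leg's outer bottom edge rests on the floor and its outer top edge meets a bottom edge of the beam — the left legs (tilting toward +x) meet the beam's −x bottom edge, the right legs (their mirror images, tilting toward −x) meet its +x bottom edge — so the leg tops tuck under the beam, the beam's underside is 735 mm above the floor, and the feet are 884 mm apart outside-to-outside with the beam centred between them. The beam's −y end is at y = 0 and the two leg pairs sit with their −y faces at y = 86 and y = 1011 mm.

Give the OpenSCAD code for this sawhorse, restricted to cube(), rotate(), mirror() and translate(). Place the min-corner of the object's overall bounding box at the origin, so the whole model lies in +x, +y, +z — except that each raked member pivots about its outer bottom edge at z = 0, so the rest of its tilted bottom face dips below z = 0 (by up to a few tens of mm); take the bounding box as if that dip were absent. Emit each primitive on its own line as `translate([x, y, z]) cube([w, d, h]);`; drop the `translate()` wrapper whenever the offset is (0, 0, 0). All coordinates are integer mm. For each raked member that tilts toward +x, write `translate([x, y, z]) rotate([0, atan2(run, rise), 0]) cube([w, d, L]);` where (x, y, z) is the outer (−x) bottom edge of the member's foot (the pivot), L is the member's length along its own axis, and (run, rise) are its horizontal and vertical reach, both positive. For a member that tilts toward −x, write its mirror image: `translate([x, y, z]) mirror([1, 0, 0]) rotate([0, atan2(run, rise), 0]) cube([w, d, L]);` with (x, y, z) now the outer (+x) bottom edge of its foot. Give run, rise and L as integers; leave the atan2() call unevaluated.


translate([392, 0, 735]) cube([100, 1140, 44]);
translate([0, 86, 0]) rotate([0, atan2(392, 735), 0]) cube([45, 43, 833]);
translate([884, 86, 0]) mirror([1, 0, 0]) rotate([0, atan2(392, 735), 0]) cube([45, 43, 833]);
translate([0, 1011, 0]) rotate([0, atan2(392, 735), 0]) cube([45, 43, 833]);
translate([884, 1011, 0]) mirror([1, 0, 0]) rotate([0, atan2(392, 735), 0]) cube([45, 43, 833]);


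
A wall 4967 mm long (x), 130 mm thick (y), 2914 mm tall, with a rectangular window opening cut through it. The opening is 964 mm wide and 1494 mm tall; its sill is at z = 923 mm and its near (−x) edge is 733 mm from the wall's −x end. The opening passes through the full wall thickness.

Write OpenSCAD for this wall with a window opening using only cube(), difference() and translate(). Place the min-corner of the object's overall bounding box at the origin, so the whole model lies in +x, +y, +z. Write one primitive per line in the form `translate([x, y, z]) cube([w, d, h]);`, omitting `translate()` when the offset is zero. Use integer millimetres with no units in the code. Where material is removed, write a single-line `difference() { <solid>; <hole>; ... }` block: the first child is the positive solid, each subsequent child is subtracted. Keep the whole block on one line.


difference() { cube([4967, 130, 2914]); translate([733, 0, 923]) cube([964, 130, 1494]); }


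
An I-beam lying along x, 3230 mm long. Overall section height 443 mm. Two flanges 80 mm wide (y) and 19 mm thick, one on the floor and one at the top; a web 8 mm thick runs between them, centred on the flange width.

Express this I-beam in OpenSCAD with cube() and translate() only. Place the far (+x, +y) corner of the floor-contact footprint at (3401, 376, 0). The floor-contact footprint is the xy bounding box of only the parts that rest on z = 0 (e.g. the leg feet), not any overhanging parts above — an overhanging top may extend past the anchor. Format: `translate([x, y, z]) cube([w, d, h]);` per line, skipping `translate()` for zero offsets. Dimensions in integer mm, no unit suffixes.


translate([171, 296, 0]) cube([3230, 80, 19]);
translate([171, 332, 19]) cube([3230, 8, 405]);
translate([171, 296, 424]) cube([3230, 80, 19]);


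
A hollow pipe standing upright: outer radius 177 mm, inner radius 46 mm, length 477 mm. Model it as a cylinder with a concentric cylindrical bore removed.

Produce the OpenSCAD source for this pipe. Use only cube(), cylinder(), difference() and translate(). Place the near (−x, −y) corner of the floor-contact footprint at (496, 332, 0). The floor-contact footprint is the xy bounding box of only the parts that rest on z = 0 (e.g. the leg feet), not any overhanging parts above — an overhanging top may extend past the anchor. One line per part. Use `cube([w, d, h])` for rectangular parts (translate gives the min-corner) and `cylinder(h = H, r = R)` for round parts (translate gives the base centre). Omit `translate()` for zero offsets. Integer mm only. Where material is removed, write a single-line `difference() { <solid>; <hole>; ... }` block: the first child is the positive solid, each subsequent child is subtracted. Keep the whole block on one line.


difference() { translate([673, 509, 0]) cylinder(h = 477, r = 177); translate([673, 509, 0]) cylinder(h = 477, r = 46); }


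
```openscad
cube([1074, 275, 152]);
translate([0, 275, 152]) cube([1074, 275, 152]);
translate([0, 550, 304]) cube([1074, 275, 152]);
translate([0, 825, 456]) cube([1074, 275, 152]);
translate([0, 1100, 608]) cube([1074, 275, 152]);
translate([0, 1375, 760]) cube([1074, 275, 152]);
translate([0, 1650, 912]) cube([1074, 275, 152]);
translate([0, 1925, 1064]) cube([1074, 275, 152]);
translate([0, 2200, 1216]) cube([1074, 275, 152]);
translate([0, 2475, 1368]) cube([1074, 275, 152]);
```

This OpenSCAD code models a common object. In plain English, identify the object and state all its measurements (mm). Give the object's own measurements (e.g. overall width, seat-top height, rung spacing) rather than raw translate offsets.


A straight staircase of 10 solid steps. Each step is 1074 mm wide (x), 275 mm deep (y, the going) and 152 mm tall (the rise). The first step rests on the floor; each subsequent step sits one going further in +y and one rise higher in +z, directly behind and above the previous step with no overlap.


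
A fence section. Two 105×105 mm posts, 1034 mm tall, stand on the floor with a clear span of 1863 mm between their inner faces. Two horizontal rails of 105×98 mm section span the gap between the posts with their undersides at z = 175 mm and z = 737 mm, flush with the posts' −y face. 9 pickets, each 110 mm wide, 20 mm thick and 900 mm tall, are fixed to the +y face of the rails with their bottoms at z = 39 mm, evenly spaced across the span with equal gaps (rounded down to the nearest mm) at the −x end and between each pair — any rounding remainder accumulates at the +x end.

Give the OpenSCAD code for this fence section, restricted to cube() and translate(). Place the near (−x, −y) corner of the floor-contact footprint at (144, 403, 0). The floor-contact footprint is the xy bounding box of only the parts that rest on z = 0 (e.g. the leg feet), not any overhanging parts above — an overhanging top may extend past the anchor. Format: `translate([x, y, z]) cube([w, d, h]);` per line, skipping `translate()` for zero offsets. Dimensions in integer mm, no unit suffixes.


translate([144, 403, 0]) cube([105, 105, 1034]);
translate([2112, 403, 0]) cube([105, 105, 1034]);
translate([249, 403, 175]) cube([1863, 105, 98]);
translate([249, 403, 737]) cube([1863, 105, 98]);
translate([336, 508, 39]) cube([110, 20, 900]);
translate([533, 508, 39]) cube([110, 20, 900]);
translate([730, 508, 39]) cube([110, 20, 900]);
translate([927, 508, 39]) cube([110, 20, 900]);
translate([1124, 508, 39]) cube([110, 20, 900]);
translate([1321, 508, 39]) cube([110, 20, 900]);
translate([1518, 508, 39]) cube([110, 20, 900]);
translate([1715, 508, 39]) cube([110, 20, 900]);
translate([1912, 508, 39]) cube([110, 20, 900]);


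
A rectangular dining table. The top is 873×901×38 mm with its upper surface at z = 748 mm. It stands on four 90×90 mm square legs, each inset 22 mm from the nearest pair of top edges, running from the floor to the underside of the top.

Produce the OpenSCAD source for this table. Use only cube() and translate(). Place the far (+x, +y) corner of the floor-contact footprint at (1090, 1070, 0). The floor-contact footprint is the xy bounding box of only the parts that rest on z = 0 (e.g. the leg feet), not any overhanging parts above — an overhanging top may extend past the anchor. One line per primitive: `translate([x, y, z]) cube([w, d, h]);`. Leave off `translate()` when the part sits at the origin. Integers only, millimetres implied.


translate([239, 191, 710]) cube([873, 901, 38]);
translate([261, 213, 0]) cube([90, 90, 710]);
translate([1000, 213, 0]) cube([90, 90, 710]);
translate([261, 980, 0]) cube([90, 90, 710]);
translate([1000, 980, 0]) cube([90, 90, 710]);


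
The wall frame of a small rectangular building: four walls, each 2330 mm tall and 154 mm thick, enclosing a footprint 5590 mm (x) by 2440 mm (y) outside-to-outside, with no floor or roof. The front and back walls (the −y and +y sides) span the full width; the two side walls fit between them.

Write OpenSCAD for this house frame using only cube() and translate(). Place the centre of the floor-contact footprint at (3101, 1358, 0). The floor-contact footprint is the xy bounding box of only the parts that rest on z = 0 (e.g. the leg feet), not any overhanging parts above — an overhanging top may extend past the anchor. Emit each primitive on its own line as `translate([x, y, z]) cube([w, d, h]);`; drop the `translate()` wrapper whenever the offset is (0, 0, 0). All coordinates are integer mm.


translate([306, 138, 0]) cube([5590, 154, 2330]);
translate([306, 2424, 0]) cube([5590, 154, 2330]);
translate([306, 292, 0]) cube([154, 2132, 2330]);
translate([5742, 292, 0]) cube([154, 2132, 2330]);


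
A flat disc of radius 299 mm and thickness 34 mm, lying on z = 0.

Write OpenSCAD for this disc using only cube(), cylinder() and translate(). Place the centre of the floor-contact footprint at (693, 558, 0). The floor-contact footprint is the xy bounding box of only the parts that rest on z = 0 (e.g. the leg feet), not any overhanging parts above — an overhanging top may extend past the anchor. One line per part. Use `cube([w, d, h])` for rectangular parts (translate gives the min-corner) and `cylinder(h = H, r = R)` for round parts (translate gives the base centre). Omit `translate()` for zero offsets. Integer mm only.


translate([693, 558, 0]) cylinder(h = 34, r = 299);


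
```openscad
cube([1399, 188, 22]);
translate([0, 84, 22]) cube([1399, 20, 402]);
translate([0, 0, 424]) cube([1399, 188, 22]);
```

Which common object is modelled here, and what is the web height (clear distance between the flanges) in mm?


An I-beam. The web height is 402 mm.

Two wide flanges with a thin centred web — an I-beam. Overall 446 mm minus two 22 mm flanges gives a web of 446 − 2·22 = 402 mm.


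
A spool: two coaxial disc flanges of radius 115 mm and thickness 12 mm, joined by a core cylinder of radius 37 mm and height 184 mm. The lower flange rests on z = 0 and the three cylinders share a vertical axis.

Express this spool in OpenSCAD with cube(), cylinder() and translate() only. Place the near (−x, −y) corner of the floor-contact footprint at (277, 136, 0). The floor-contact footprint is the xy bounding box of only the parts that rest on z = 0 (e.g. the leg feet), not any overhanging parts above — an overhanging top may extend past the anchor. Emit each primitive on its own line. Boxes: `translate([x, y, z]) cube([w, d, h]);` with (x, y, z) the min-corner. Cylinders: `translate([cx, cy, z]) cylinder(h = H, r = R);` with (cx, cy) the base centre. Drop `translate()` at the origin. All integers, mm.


translate([392, 251, 0]) cylinder(h = 12, r = 115);
translate([392, 251, 12]) cylinder(h = 184, r = 37);
translate([392, 251, 196]) cylinder(h = 12, r = 115);


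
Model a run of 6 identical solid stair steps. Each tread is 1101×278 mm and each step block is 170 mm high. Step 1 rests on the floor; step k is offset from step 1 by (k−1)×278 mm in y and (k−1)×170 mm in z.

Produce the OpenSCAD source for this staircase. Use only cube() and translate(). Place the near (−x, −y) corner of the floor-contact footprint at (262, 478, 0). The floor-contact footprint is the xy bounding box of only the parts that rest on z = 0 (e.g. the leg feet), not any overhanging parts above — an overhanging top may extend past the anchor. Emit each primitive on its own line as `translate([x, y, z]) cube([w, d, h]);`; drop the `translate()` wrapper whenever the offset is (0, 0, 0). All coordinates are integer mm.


translate([262, 478, 0]) cube([1101, 278, 170]);
translate([262, 756, 170]) cube([1101, 278, 170]);
translate([262, 1034, 340]) cube([1101, 278, 170]);
translate([262, 1312, 510]) cube([1101, 278, 170]);
translate([262, 1590, 680]) cube([1101, 278, 170]);
translate([262, 1868, 850]) cube([1101, 278, 170]);


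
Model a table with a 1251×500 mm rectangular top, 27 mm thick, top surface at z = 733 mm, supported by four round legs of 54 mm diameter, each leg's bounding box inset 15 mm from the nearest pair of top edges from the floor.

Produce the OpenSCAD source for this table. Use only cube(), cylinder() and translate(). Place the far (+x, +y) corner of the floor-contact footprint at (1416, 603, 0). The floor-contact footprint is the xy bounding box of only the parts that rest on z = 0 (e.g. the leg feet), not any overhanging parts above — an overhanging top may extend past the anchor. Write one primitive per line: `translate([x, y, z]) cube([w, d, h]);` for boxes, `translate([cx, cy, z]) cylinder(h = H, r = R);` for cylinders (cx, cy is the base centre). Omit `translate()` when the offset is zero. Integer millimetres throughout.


// leg_h = 733 - 27 = 706
translate([180, 118, 706]) cube([1251, 500, 27]);
translate([222, 160, 0]) cylinder(h = 706, r = 27);
translate([1389, 160, 0]) cylinder(h = 706, r = 27);
translate([222, 576, 0]) cylinder(h = 706, r = 27);
translate([1389, 576, 0]) cylinder(h = 706, r = 27);


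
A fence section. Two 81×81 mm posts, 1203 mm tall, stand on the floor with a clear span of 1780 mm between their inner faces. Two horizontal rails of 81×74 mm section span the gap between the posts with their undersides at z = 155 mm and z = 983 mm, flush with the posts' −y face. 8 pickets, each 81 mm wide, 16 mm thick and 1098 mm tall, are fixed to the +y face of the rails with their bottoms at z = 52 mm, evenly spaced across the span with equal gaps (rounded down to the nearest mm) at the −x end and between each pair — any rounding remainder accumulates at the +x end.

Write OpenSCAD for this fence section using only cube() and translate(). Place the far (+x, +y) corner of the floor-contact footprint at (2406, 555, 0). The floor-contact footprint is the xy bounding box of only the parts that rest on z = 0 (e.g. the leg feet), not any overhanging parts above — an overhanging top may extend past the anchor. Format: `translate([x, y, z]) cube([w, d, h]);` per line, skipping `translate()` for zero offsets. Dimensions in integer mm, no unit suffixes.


translate([464, 474, 0]) cube([81, 81, 1203]);
translate([2325, 474, 0]) cube([81, 81, 1203]);
translate([545, 474, 155]) cube([1780, 81, 74]);
translate([545, 474, 983]) cube([1780, 81, 74]);
translate([670, 555, 52]) cube([81, 16, 1098]);
translate([876, 555, 52]) cube([81, 16, 1098]);
translate([1082, 555, 52]) cube([81, 16, 1098]);
translate([1288, 555, 52]) cube([81, 16, 1098]);
translate([1494, 555, 52]) cube([81, 16, 1098]);
translate([1700, 555, 52]) cube([81, 16, 1098]);
translate([1906, 555, 52]) cube([81, 16, 1098]);
translate([2112, 555, 52]) cube([81, 16, 1098]);


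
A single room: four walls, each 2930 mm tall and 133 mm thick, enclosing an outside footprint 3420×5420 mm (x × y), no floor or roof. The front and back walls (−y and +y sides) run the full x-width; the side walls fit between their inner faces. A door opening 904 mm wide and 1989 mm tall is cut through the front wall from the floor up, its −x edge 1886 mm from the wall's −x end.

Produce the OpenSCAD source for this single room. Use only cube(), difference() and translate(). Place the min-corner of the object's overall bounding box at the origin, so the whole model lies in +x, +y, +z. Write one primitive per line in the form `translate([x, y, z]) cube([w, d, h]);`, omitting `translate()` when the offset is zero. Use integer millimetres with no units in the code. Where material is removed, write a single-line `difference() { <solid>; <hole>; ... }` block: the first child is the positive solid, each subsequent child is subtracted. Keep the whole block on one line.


difference() { cube([3420, 133, 2930]); translate([1886, 0, 0]) cube([904, 133, 1989]); }
translate([0, 5287, 0]) cube([3420, 133, 2930]);
translate([0, 133, 0]) cube([133, 5154, 2930]);
translate([3287, 133, 0]) cube([133, 5154, 2930]);


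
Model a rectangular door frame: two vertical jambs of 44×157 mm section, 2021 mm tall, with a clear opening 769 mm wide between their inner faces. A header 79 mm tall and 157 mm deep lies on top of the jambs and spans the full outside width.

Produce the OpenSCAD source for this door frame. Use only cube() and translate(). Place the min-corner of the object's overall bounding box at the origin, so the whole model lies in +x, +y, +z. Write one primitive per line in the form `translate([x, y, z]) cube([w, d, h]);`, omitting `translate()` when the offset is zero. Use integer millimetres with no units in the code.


cube([44, 157, 2021]);
translate([813, 0, 0]) cube([44, 157, 2021]);
translate([0, 0, 2021]) cube([857, 157, 79]);


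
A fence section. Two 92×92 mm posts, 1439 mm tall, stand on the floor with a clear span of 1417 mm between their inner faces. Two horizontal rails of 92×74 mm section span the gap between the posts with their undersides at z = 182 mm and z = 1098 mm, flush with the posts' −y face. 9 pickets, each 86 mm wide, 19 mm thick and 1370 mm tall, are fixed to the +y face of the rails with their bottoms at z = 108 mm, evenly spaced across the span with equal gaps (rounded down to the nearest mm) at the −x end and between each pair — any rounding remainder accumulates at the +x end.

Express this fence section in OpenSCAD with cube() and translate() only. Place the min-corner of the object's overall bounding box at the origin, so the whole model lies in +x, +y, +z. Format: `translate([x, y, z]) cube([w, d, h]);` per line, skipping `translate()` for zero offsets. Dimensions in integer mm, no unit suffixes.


cube([92, 92, 1439]);
translate([1509, 0, 0]) cube([92, 92, 1439]);
translate([92, 0, 182]) cube([1417, 92, 74]);
translate([92, 0, 1098]) cube([1417, 92, 74]);
translate([156, 92, 108]) cube([86, 19, 1370]);
translate([306, 92, 108]) cube([86, 19, 1370]);
translate([456, 92, 108]) cube([86, 19, 1370]);
translate([606, 92, 108]) cube([86, 19, 1370]);
translate([756, 92, 108]) cube([86, 19, 1370]);
translate([906, 92, 108]) cube([86, 19, 1370]);
translate([1056, 92, 108]) cube([86, 19, 1370]);
translate([1206, 92, 108]) cube([86, 19, 1370]);
translate([1356, 92, 108]) cube([86, 19, 1370]);


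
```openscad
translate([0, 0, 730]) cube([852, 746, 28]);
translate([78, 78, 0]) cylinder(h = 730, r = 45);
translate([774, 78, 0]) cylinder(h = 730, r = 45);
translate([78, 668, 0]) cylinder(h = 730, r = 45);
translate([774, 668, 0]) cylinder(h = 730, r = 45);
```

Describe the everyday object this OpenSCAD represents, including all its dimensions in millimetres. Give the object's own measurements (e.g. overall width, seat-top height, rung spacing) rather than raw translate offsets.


A table: top 852 mm (x) × 746 mm (y), 28 mm thick, upper face at z = 758 mm, on four round legs of 90 mm diameter, each leg's bounding box inset 33 mm from the nearest pair of top edges from z = 0 to the bottom of the top.


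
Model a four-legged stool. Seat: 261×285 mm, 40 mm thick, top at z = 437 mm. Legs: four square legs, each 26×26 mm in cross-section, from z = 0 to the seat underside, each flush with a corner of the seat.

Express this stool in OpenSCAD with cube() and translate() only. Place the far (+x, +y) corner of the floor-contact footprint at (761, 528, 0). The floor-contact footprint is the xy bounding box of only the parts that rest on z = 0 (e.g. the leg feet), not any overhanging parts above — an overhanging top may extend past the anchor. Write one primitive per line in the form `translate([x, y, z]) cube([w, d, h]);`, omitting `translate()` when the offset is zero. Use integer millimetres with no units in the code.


// leg_h = 437 - 40 = 397
translate([500, 243, 397]) cube([261, 285, 40]);
translate([500, 243, 0]) cube([26, 26, 397]);
translate([735, 243, 0]) cube([26, 26, 397]);
translate([500, 502, 0]) cube([26, 26, 397]);
translate([735, 502, 0]) cube([26, 26, 397]);


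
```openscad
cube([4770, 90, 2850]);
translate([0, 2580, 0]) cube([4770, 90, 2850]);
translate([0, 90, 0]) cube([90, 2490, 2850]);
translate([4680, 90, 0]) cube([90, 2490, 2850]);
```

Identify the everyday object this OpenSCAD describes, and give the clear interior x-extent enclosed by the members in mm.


A house (or room) frame. The interior width is 4590 mm.

Four 2850 mm walls enclosing a rectangle with no floor or roof — a room or house frame. Outside width is 4770 mm and wall thickness is 90 mm, so the interior width is 4770 − 2 × 90 = 4590 mm.


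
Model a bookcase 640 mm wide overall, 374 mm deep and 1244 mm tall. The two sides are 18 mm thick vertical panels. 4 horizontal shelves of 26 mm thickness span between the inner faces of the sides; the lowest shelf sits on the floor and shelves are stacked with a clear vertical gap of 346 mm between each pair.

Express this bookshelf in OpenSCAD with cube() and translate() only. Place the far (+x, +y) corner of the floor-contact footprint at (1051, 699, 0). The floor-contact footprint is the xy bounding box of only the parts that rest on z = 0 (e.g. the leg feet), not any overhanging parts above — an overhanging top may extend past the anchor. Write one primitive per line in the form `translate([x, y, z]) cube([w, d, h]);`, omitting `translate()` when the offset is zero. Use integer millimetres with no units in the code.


translate([411, 325, 0]) cube([18, 374, 1244]);
translate([1033, 325, 0]) cube([18, 374, 1244]);
translate([429, 325, 0]) cube([604, 374, 26]);
translate([429, 325, 372]) cube([604, 374, 26]);
translate([429, 325, 744]) cube([604, 374, 26]);
translate([429, 325, 1116]) cube([604, 374, 26]);


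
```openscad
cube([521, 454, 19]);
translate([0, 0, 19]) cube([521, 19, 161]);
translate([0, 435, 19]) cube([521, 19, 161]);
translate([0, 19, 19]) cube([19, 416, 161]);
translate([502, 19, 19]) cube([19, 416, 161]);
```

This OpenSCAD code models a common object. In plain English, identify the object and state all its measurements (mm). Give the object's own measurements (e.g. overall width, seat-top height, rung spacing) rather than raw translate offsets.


An open-topped rectangular box: outside dimensions 521×454×180 mm, with a uniform wall and base thickness of 19 mm. The base is a full 521×454 slab on the floor; four walls sit on top of the base. The front and back walls (the −y and +y sides) span the full width; the two side walls fit between them.


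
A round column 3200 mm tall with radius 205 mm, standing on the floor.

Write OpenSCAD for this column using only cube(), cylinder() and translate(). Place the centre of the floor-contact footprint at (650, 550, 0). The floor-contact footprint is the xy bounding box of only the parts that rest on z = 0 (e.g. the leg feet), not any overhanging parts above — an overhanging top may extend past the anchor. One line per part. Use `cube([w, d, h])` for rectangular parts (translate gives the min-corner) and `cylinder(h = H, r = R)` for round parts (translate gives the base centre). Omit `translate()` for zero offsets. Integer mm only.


translate([650, 550, 0]) cylinder(h = 3200, r = 205);


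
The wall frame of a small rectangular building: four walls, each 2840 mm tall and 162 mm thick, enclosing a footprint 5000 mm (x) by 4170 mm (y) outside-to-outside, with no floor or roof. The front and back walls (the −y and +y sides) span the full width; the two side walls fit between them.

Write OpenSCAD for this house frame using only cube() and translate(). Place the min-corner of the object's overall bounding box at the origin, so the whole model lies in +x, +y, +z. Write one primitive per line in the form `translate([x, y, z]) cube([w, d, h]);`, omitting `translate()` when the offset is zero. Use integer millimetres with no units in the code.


cube([5000, 162, 2840]);
translate([0, 4008, 0]) cube([5000, 162, 2840]);
translate([0, 162, 0]) cube([162, 3846, 2840]);
translate([4838, 162, 0]) cube([162, 3846, 2840]);


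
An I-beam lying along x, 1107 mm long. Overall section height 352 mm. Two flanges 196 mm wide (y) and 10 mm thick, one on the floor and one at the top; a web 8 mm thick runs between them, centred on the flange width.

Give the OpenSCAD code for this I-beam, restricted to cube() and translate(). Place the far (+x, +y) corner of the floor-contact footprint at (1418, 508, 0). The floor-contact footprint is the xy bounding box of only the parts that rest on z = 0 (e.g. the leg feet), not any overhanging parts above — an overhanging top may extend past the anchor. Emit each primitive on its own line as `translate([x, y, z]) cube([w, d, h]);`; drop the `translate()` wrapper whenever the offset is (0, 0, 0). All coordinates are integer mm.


translate([311, 312, 0]) cube([1107, 196, 10]);
translate([311, 406, 10]) cube([1107, 8, 332]);
translate([311, 312, 342]) cube([1107, 196, 10]);


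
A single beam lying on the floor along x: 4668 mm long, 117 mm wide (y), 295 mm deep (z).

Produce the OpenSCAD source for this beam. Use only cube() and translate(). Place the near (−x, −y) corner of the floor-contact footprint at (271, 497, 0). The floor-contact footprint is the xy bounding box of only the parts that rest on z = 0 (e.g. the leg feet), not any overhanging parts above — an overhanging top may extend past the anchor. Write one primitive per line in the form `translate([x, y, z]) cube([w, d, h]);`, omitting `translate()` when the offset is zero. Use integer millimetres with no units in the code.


translate([271, 497, 0]) cube([4668, 117, 295]);


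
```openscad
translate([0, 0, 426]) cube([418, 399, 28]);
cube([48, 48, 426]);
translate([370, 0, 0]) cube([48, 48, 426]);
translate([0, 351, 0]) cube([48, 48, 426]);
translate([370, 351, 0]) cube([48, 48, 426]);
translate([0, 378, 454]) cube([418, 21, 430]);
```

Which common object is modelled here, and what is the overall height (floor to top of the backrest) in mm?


A chair. The overall height is 884 mm.

A slab on four corner posts with a tall panel at the back — a chair. The seat slab sits at z = 426 with thickness 28, and the 430 mm backrest starts at the seat top, so the overall height is 426 + 28 + 430 = 884 mm.


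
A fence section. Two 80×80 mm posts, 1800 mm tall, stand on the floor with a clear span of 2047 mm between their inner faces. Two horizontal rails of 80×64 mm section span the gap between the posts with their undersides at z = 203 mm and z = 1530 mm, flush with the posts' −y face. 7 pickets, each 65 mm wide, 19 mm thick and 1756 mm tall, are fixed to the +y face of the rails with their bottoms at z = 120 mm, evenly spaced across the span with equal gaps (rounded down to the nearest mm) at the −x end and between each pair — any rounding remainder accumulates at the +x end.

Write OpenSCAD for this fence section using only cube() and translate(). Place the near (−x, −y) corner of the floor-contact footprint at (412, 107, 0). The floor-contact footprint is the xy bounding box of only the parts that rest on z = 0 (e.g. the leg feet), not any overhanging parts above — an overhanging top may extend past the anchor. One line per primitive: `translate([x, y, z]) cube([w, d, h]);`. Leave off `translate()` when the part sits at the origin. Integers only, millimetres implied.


translate([412, 107, 0]) cube([80, 80, 1800]);
translate([2539, 107, 0]) cube([80, 80, 1800]);
translate([492, 107, 203]) cube([2047, 80, 64]);
translate([492, 107, 1530]) cube([2047, 80, 64]);
translate([691, 187, 120]) cube([65, 19, 1756]);
translate([955, 187, 120]) cube([65, 19, 1756]);
translate([1219, 187, 120]) cube([65, 19, 1756]);
translate([1483, 187, 120]) cube([65, 19, 1756]);
translate([1747, 187, 120]) cube([65, 19, 1756]);
translate([2011, 187, 120]) cube([65, 19, 1756]);
translate([2275, 187, 120]) cube([65, 19, 1756]);
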